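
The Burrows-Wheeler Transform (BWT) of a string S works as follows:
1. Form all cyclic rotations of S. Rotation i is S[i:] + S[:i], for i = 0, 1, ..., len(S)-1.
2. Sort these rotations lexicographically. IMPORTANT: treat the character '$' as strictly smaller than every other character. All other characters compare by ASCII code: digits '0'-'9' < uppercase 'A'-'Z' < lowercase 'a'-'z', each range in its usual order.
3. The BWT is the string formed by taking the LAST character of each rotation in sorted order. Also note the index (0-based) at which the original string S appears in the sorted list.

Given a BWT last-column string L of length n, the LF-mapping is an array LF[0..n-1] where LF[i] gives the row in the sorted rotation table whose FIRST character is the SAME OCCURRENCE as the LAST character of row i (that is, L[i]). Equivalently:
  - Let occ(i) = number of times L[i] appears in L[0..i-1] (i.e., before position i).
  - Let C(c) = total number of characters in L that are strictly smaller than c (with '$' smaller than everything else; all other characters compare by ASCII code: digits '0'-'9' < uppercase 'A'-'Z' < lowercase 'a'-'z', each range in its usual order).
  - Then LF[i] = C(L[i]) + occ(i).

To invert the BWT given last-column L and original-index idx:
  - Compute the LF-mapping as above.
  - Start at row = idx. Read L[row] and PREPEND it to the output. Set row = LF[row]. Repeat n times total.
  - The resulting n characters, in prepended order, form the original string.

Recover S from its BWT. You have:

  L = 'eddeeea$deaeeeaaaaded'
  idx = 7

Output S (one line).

Answer: daaedeeeaeaeaeddadee$

Derivation:
LF mapping: 12 7 8 13 14 15 1 0 9 16 2 17 18 19 3 4 5 6 10 20 11
Walk LF starting at row 7, prepending L[row]:
  step 1: row=7, L[7]='$', prepend. Next row=LF[7]=0
  step 2: row=0, L[0]='e', prepend. Next row=LF[0]=12
  step 3: row=12, L[12]='e', prepend. Next row=LF[12]=18
  step 4: row=18, L[18]='d', prepend. Next row=LF[18]=10
  step 5: row=10, L[10]='a', prepend. Next row=LF[10]=2
  step 6: row=2, L[2]='d', prepend. Next row=LF[2]=8
  step 7: row=8, L[8]='d', prepend. Next row=LF[8]=9
  step 8: row=9, L[9]='e', prepend. Next row=LF[9]=16
  step 9: row=16, L[16]='a', prepend. Next row=LF[16]=5
  step 10: row=5, L[5]='e', prepend. Next row=LF[5]=15
  step 11: row=15, L[15]='a', prepend. Next row=LF[15]=4
  step 12: row=4, L[4]='e', prepend. Next row=LF[4]=14
  step 13: row=14, L[14]='a', prepend. Next row=LF[14]=3
  step 14: row=3, L[3]='e', prepend. Next row=LF[3]=13
  step 15: row=13, L[13]='e', prepend. Next row=LF[13]=19
  step 16: row=19, L[19]='e', prepend. Next row=LF[19]=20
  step 17: row=20, L[20]='d', prepend. Next row=LF[20]=11
  step 18: row=11, L[11]='e', prepend. Next row=LF[11]=17
  step 19: row=17, L[17]='a', prepend. Next row=LF[17]=6
  step 20: row=6, L[6]='a', prepend. Next row=LF[6]=1
  step 21: row=1, L[1]='d', prepend. Next row=LF[1]=7
Reversed output: daaedeeeaeaeaeddadee$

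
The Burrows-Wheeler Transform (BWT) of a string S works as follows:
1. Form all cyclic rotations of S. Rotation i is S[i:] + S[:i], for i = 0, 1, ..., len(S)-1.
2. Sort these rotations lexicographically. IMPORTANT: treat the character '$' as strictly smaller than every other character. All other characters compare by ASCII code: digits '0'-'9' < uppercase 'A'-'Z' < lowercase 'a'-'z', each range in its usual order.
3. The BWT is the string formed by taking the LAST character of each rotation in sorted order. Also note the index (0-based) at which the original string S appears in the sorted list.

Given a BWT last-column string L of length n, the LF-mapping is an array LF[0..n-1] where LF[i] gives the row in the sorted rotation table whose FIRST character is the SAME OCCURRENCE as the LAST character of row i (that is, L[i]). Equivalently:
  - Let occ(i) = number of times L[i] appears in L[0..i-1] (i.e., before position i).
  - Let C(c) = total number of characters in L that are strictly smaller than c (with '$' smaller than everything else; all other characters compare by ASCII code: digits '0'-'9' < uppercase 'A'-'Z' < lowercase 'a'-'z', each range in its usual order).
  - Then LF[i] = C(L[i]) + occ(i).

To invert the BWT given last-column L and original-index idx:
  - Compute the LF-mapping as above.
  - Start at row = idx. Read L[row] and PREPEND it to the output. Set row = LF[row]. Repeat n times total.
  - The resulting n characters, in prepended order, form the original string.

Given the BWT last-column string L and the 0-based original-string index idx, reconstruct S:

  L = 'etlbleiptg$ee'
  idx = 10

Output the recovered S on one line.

Answer: pigletbeetle$

Derivation:
LF mapping: 2 11 8 1 9 3 7 10 12 6 0 4 5
Walk LF starting at row 10, prepending L[row]:
  step 1: row=10, L[10]='$', prepend. Next row=LF[10]=0
  step 2: row=0, L[0]='e', prepend. Next row=LF[0]=2
  step 3: row=2, L[2]='l', prepend. Next row=LF[2]=8
  step 4: row=8, L[8]='t', prepend. Next row=LF[8]=12
  step 5: row=12, L[12]='e', prepend. Next row=LF[12]=5
  step 6: row=5, L[5]='e', prepend. Next row=LF[5]=3
  step 7: row=3, L[3]='b', prepend. Next row=LF[3]=1
  step 8: row=1, L[1]='t', prepend. Next row=LF[1]=11
  step 9: row=11, L[11]='e', prepend. Next row=LF[11]=4
  step 10: row=4, L[4]='l', prepend. Next row=LF[4]=9
  step 11: row=9, L[9]='g', prepend. Next row=LF[9]=6
  step 12: row=6, L[6]='i', prepend. Next row=LF[6]=7
  step 13: row=7, L[7]='p', prepend. Next row=LF[7]=10
Reversed output: pigletbeetle$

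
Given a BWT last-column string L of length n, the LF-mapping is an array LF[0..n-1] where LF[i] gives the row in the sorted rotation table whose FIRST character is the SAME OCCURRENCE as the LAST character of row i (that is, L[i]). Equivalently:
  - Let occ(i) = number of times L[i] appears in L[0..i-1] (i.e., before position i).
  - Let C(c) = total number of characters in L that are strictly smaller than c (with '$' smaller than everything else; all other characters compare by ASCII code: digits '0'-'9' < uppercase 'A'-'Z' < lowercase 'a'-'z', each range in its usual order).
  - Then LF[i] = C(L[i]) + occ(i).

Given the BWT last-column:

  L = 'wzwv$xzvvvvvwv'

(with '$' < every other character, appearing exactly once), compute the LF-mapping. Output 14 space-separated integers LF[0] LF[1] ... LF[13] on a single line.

Char counts: '$':1, 'v':7, 'w':3, 'x':1, 'z':2
C (first-col start): C('$')=0, C('v')=1, C('w')=8, C('x')=11, C('z')=12
L[0]='w': occ=0, LF[0]=C('w')+0=8+0=8
L[1]='z': occ=0, LF[1]=C('z')+0=12+0=12
L[2]='w': occ=1, LF[2]=C('w')+1=8+1=9
L[3]='v': occ=0, LF[3]=C('v')+0=1+0=1
L[4]='$': occ=0, LF[4]=C('$')+0=0+0=0
L[5]='x': occ=0, LF[5]=C('x')+0=11+0=11
L[6]='z': occ=1, LF[6]=C('z')+1=12+1=13
L[7]='v': occ=1, LF[7]=C('v')+1=1+1=2
L[8]='v': occ=2, LF[8]=C('v')+2=1+2=3
L[9]='v': occ=3, LF[9]=C('v')+3=1+3=4
L[10]='v': occ=4, LF[10]=C('v')+4=1+4=5
L[11]='v': occ=5, LF[11]=C('v')+5=1+5=6
L[12]='w': occ=2, LF[12]=C('w')+2=8+2=10
L[13]='v': occ=6, LF[13]=C('v')+6=1+6=7

Answer: 8 12 9 1 0 11 13 2 3 4 5 6 10 7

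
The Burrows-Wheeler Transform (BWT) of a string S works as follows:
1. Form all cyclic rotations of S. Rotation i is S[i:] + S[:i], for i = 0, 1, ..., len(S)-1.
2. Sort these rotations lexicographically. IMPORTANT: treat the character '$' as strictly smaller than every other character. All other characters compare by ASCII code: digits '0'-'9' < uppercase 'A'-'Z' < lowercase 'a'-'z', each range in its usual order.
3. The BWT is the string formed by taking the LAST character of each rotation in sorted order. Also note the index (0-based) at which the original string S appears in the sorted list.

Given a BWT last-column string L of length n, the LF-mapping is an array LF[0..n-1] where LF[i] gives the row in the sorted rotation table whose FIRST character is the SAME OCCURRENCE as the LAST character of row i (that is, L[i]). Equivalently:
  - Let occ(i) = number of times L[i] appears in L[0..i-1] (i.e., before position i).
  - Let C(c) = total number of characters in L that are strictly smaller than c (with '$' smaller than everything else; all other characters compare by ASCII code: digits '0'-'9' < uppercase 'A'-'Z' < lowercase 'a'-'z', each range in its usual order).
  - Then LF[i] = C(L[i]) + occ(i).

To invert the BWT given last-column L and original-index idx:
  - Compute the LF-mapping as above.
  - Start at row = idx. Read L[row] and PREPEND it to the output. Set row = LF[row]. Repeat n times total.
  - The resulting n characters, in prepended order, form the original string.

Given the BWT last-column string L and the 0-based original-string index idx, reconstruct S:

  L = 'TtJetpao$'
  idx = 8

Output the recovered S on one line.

LF mapping: 2 7 1 4 8 6 3 5 0
Walk LF starting at row 8, prepending L[row]:
  step 1: row=8, L[8]='$', prepend. Next row=LF[8]=0
  step 2: row=0, L[0]='T', prepend. Next row=LF[0]=2
  step 3: row=2, L[2]='J', prepend. Next row=LF[2]=1
  step 4: row=1, L[1]='t', prepend. Next row=LF[1]=7
  step 5: row=7, L[7]='o', prepend. Next row=LF[7]=5
  step 6: row=5, L[5]='p', prepend. Next row=LF[5]=6
  step 7: row=6, L[6]='a', prepend. Next row=LF[6]=3
  step 8: row=3, L[3]='e', prepend. Next row=LF[3]=4
  step 9: row=4, L[4]='t', prepend. Next row=LF[4]=8
Reversed output: teapotJT$

Answer: teapotJT$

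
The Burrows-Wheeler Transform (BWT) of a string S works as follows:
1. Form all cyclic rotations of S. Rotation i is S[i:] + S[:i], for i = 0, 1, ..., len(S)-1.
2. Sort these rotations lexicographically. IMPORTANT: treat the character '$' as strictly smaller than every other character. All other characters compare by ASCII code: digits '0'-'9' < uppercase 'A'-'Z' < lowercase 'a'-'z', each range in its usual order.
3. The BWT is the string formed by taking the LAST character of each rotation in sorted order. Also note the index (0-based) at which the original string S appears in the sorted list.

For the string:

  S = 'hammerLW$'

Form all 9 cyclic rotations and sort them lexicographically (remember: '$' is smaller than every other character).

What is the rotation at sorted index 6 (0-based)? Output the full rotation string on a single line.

All 9 rotations (rotation i = S[i:]+S[:i]):
  rot[0] = hammerLW$
  rot[1] = ammerLW$h
  rot[2] = mmerLW$ha
  rot[3] = merLW$ham
  rot[4] = erLW$hamm
  rot[5] = rLW$hamme
  rot[6] = LW$hammer
  rot[7] = W$hammerL
  rot[8] = $hammerLW
Sorted (with $ < everything):
  sorted[0] = $hammerLW
  sorted[1] = LW$hammer
  sorted[2] = W$hammerL
  sorted[3] = ammerLW$h
  sorted[4] = erLW$hamm
  sorted[5] = hammerLW$
  sorted[6] = merLW$ham
  sorted[7] = mmerLW$ha
  sorted[8] = rLW$hamme
sorted[6] = merLW$ham

Answer: merLW$ham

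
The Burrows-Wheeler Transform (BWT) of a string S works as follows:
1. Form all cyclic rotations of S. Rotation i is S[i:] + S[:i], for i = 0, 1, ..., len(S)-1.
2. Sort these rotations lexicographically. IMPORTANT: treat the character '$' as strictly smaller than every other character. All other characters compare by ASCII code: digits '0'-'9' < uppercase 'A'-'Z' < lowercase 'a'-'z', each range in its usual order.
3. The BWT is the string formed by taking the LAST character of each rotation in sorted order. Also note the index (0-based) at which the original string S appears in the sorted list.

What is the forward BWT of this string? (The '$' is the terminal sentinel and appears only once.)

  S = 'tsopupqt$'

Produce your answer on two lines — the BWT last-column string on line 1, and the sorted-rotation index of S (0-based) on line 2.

All 9 rotations (rotation i = S[i:]+S[:i]):
  rot[0] = tsopupqt$
  rot[1] = sopupqt$t
  rot[2] = opupqt$ts
  rot[3] = pupqt$tso
  rot[4] = upqt$tsop
  rot[5] = pqt$tsopu
  rot[6] = qt$tsopup
  rot[7] = t$tsopupq
  rot[8] = $tsopupqt
Sorted (with $ < everything):
  sorted[0] = $tsopupqt  (last char: 't')
  sorted[1] = opupqt$ts  (last char: 's')
  sorted[2] = pqt$tsopu  (last char: 'u')
  sorted[3] = pupqt$tso  (last char: 'o')
  sorted[4] = qt$tsopup  (last char: 'p')
  sorted[5] = sopupqt$t  (last char: 't')
  sorted[6] = t$tsopupq  (last char: 'q')
  sorted[7] = tsopupqt$  (last char: '$')
  sorted[8] = upqt$tsop  (last char: 'p')
Last column: tsuoptq$p
Original string S is at sorted index 7

Answer: tsuoptq$p
7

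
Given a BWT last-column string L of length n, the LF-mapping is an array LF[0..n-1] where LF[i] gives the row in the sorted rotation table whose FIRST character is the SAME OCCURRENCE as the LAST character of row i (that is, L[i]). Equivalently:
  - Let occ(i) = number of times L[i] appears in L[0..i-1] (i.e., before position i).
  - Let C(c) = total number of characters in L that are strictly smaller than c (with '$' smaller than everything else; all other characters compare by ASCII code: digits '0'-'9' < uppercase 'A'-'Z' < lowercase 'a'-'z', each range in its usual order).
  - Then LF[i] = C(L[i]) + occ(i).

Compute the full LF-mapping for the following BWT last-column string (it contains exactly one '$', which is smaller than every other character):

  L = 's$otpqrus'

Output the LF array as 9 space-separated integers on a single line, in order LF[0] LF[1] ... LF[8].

Char counts: '$':1, 'o':1, 'p':1, 'q':1, 'r':1, 's':2, 't':1, 'u':1
C (first-col start): C('$')=0, C('o')=1, C('p')=2, C('q')=3, C('r')=4, C('s')=5, C('t')=7, C('u')=8
L[0]='s': occ=0, LF[0]=C('s')+0=5+0=5
L[1]='$': occ=0, LF[1]=C('$')+0=0+0=0
L[2]='o': occ=0, LF[2]=C('o')+0=1+0=1
L[3]='t': occ=0, LF[3]=C('t')+0=7+0=7
L[4]='p': occ=0, LF[4]=C('p')+0=2+0=2
L[5]='q': occ=0, LF[5]=C('q')+0=3+0=3
L[6]='r': occ=0, LF[6]=C('r')+0=4+0=4
L[7]='u': occ=0, LF[7]=C('u')+0=8+0=8
L[8]='s': occ=1, LF[8]=C('s')+1=5+1=6

Answer: 5 0 1 7 2 3 4 8 6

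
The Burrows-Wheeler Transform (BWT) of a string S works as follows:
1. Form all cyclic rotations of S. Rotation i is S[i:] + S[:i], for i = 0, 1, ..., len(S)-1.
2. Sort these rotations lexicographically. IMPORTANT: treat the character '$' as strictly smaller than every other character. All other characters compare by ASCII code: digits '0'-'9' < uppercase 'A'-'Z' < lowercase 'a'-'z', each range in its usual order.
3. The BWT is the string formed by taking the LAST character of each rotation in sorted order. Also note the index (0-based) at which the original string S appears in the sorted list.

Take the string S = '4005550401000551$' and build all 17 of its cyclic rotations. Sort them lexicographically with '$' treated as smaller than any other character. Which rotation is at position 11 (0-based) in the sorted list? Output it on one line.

Answer: 401000551$4005550

Derivation:
All 17 rotations (rotation i = S[i:]+S[:i]):
  rot[0] = 4005550401000551$
  rot[1] = 005550401000551$4
  rot[2] = 05550401000551$40
  rot[3] = 5550401000551$400
  rot[4] = 550401000551$4005
  rot[5] = 50401000551$40055
  rot[6] = 0401000551$400555
  rot[7] = 401000551$4005550
  rot[8] = 01000551$40055504
  rot[9] = 1000551$400555040
  rot[10] = 000551$4005550401
  rot[11] = 00551$40055504010
  rot[12] = 0551$400555040100
  rot[13] = 551$4005550401000
  rot[14] = 51$40055504010005
  rot[15] = 1$400555040100055
  rot[16] = $4005550401000551
Sorted (with $ < everything):
  sorted[0] = $4005550401000551
  sorted[1] = 000551$4005550401
  sorted[2] = 00551$40055504010
  sorted[3] = 005550401000551$4
  sorted[4] = 01000551$40055504
  sorted[5] = 0401000551$400555
  sorted[6] = 0551$400555040100
  sorted[7] = 05550401000551$40
  sorted[8] = 1$400555040100055
  sorted[9] = 1000551$400555040
  sorted[10] = 4005550401000551$
  sorted[11] = 401000551$4005550
  sorted[12] = 50401000551$40055
  sorted[13] = 51$40055504010005
  sorted[14] = 550401000551$4005
  sorted[15] = 551$4005550401000
  sorted[16] = 5550401000551$400
sorted[11] = 401000551$4005550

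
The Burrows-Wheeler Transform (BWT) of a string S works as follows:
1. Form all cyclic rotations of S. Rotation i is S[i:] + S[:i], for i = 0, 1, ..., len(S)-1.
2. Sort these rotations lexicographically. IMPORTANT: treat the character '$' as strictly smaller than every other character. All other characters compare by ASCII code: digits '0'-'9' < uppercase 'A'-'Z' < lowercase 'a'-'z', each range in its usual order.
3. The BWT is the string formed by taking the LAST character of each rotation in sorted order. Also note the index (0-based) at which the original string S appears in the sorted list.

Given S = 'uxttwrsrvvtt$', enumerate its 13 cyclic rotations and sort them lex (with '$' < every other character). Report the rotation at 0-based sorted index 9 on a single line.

All 13 rotations (rotation i = S[i:]+S[:i]):
  rot[0] = uxttwrsrvvtt$
  rot[1] = xttwrsrvvtt$u
  rot[2] = ttwrsrvvtt$ux
  rot[3] = twrsrvvtt$uxt
  rot[4] = wrsrvvtt$uxtt
  rot[5] = rsrvvtt$uxttw
  rot[6] = srvvtt$uxttwr
  rot[7] = rvvtt$uxttwrs
  rot[8] = vvtt$uxttwrsr
  rot[9] = vtt$uxttwrsrv
  rot[10] = tt$uxttwrsrvv
  rot[11] = t$uxttwrsrvvt
  rot[12] = $uxttwrsrvvtt
Sorted (with $ < everything):
  sorted[0] = $uxttwrsrvvtt
  sorted[1] = rsrvvtt$uxttw
  sorted[2] = rvvtt$uxttwrs
  sorted[3] = srvvtt$uxttwr
  sorted[4] = t$uxttwrsrvvt
  sorted[5] = tt$uxttwrsrvv
  sorted[6] = ttwrsrvvtt$ux
  sorted[7] = twrsrvvtt$uxt
  sorted[8] = uxttwrsrvvtt$
  sorted[9] = vtt$uxttwrsrv
  sorted[10] = vvtt$uxttwrsr
  sorted[11] = wrsrvvtt$uxtt
  sorted[12] = xttwrsrvvtt$u
sorted[9] = vtt$uxttwrsrv

Answer: vtt$uxttwrsrv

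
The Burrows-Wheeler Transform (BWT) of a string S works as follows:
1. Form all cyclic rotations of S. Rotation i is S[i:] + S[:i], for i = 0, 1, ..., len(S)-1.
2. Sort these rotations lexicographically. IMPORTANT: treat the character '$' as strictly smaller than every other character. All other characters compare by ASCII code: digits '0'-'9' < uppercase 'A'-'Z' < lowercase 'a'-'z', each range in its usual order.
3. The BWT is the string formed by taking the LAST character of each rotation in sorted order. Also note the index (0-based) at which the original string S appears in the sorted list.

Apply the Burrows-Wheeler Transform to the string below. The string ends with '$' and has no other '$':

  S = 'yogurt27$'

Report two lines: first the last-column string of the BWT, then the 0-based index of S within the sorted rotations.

All 9 rotations (rotation i = S[i:]+S[:i]):
  rot[0] = yogurt27$
  rot[1] = ogurt27$y
  rot[2] = gurt27$yo
  rot[3] = urt27$yog
  rot[4] = rt27$yogu
  rot[5] = t27$yogur
  rot[6] = 27$yogurt
  rot[7] = 7$yogurt2
  rot[8] = $yogurt27
Sorted (with $ < everything):
  sorted[0] = $yogurt27  (last char: '7')
  sorted[1] = 27$yogurt  (last char: 't')
  sorted[2] = 7$yogurt2  (last char: '2')
  sorted[3] = gurt27$yo  (last char: 'o')
  sorted[4] = ogurt27$y  (last char: 'y')
  sorted[5] = rt27$yogu  (last char: 'u')
  sorted[6] = t27$yogur  (last char: 'r')
  sorted[7] = urt27$yog  (last char: 'g')
  sorted[8] = yogurt27$  (last char: '$')
Last column: 7t2oyurg$
Original string S is at sorted index 8

Answer: 7t2oyurg$
8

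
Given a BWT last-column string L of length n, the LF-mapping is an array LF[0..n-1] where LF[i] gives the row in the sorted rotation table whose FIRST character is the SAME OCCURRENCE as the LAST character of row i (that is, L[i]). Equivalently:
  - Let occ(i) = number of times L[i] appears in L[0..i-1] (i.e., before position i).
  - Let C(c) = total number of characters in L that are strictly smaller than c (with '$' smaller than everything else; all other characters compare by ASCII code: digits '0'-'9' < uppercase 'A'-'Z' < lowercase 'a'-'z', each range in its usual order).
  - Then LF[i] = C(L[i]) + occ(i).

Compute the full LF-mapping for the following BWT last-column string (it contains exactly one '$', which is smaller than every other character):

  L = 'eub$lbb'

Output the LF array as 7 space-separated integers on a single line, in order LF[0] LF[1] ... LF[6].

Char counts: '$':1, 'b':3, 'e':1, 'l':1, 'u':1
C (first-col start): C('$')=0, C('b')=1, C('e')=4, C('l')=5, C('u')=6
L[0]='e': occ=0, LF[0]=C('e')+0=4+0=4
L[1]='u': occ=0, LF[1]=C('u')+0=6+0=6
L[2]='b': occ=0, LF[2]=C('b')+0=1+0=1
L[3]='$': occ=0, LF[3]=C('$')+0=0+0=0
L[4]='l': occ=0, LF[4]=C('l')+0=5+0=5
L[5]='b': occ=1, LF[5]=C('b')+1=1+1=2
L[6]='b': occ=2, LF[6]=C('b')+2=1+2=3

Answer: 4 6 1 0 5 2 3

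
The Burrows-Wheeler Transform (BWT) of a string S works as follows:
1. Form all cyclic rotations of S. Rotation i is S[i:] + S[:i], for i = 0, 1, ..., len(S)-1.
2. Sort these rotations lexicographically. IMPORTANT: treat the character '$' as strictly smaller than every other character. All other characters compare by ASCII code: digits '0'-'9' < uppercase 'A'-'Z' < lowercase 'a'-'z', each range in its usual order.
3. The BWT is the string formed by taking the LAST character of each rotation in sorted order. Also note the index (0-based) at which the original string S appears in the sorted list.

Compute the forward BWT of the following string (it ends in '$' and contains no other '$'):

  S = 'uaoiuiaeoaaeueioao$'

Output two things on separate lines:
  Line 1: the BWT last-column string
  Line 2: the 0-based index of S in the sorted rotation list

Answer: ooiaouuaaueoaeia$ei
16

Derivation:
All 19 rotations (rotation i = S[i:]+S[:i]):
  rot[0] = uaoiuiaeoaaeueioao$
  rot[1] = aoiuiaeoaaeueioao$u
  rot[2] = oiuiaeoaaeueioao$ua
  rot[3] = iuiaeoaaeueioao$uao
  rot[4] = uiaeoaaeueioao$uaoi
  rot[5] = iaeoaaeueioao$uaoiu
  rot[6] = aeoaaeueioao$uaoiui
  rot[7] = eoaaeueioao$uaoiuia
  rot[8] = oaaeueioao$uaoiuiae
  rot[9] = aaeueioao$uaoiuiaeo
  rot[10] = aeueioao$uaoiuiaeoa
  rot[11] = eueioao$uaoiuiaeoaa
  rot[12] = ueioao$uaoiuiaeoaae
  rot[13] = eioao$uaoiuiaeoaaeu
  rot[14] = ioao$uaoiuiaeoaaeue
  rot[15] = oao$uaoiuiaeoaaeuei
  rot[16] = ao$uaoiuiaeoaaeueio
  rot[17] = o$uaoiuiaeoaaeueioa
  rot[18] = $uaoiuiaeoaaeueioao
Sorted (with $ < everything):
  sorted[0] = $uaoiuiaeoaaeueioao  (last char: 'o')
  sorted[1] = aaeueioao$uaoiuiaeo  (last char: 'o')
  sorted[2] = aeoaaeueioao$uaoiui  (last char: 'i')
  sorted[3] = aeueioao$uaoiuiaeoa  (last char: 'a')
  sorted[4] = ao$uaoiuiaeoaaeueio  (last char: 'o')
  sorted[5] = aoiuiaeoaaeueioao$u  (last char: 'u')
  sorted[6] = eioao$uaoiuiaeoaaeu  (last char: 'u')
  sorted[7] = eoaaeueioao$uaoiuia  (last char: 'a')
  sorted[8] = eueioao$uaoiuiaeoaa  (last char: 'a')
  sorted[9] = iaeoaaeueioao$uaoiu  (last char: 'u')
  sorted[10] = ioao$uaoiuiaeoaaeue  (last char: 'e')
  sorted[11] = iuiaeoaaeueioao$uao  (last char: 'o')
  sorted[12] = o$uaoiuiaeoaaeueioa  (last char: 'a')
  sorted[13] = oaaeueioao$uaoiuiae  (last char: 'e')
  sorted[14] = oao$uaoiuiaeoaaeuei  (last char: 'i')
  sorted[15] = oiuiaeoaaeueioao$ua  (last char: 'a')
  sorted[16] = uaoiuiaeoaaeueioao$  (last char: '$')
  sorted[17] = ueioao$uaoiuiaeoaae  (last char: 'e')
  sorted[18] = uiaeoaaeueioao$uaoi  (last char: 'i')
Last column: ooiaouuaaueoaeia$ei
Original string S is at sorted index 16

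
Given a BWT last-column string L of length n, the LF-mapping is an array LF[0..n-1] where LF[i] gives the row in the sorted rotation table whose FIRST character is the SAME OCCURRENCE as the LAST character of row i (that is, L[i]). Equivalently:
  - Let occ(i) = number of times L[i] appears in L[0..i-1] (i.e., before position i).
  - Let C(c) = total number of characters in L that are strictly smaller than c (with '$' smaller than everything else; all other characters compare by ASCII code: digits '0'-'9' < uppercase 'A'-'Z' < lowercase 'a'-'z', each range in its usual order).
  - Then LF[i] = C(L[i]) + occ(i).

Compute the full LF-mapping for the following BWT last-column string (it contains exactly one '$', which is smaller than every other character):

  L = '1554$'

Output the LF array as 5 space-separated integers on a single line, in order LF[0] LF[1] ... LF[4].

Answer: 1 3 4 2 0

Derivation:
Char counts: '$':1, '1':1, '4':1, '5':2
C (first-col start): C('$')=0, C('1')=1, C('4')=2, C('5')=3
L[0]='1': occ=0, LF[0]=C('1')+0=1+0=1
L[1]='5': occ=0, LF[1]=C('5')+0=3+0=3
L[2]='5': occ=1, LF[2]=C('5')+1=3+1=4
L[3]='4': occ=0, LF[3]=C('4')+0=2+0=2
L[4]='$': occ=0, LF[4]=C('$')+0=0+0=0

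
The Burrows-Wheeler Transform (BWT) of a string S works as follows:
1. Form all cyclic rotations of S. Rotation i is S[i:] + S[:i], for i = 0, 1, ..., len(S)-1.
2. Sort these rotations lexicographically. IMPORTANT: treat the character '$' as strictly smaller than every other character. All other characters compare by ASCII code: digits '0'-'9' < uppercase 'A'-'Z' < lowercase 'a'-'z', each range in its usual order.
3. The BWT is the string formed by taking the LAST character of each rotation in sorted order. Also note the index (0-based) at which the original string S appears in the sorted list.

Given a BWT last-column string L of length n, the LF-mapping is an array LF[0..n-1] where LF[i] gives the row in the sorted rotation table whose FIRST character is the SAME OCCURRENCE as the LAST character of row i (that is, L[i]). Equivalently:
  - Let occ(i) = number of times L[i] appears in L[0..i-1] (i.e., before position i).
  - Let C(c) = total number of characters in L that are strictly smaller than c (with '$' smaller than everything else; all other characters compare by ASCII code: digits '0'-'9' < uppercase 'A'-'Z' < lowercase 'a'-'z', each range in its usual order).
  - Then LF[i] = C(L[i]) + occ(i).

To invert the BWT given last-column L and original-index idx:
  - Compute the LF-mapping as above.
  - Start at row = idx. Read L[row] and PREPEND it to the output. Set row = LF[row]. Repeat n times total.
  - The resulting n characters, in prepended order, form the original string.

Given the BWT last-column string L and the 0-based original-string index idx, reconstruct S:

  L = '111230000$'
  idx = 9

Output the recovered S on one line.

Answer: 302010101$

Derivation:
LF mapping: 5 6 7 8 9 1 2 3 4 0
Walk LF starting at row 9, prepending L[row]:
  step 1: row=9, L[9]='$', prepend. Next row=LF[9]=0
  step 2: row=0, L[0]='1', prepend. Next row=LF[0]=5
  step 3: row=5, L[5]='0', prepend. Next row=LF[5]=1
  step 4: row=1, L[1]='1', prepend. Next row=LF[1]=6
  step 5: row=6, L[6]='0', prepend. Next row=LF[6]=2
  step 6: row=2, L[2]='1', prepend. Next row=LF[2]=7
  step 7: row=7, L[7]='0', prepend. Next row=LF[7]=3
  step 8: row=3, L[3]='2', prepend. Next row=LF[3]=8
  step 9: row=8, L[8]='0', prepend. Next row=LF[8]=4
  step 10: row=4, L[4]='3', prepend. Next row=LF[4]=9
Reversed output: 302010101$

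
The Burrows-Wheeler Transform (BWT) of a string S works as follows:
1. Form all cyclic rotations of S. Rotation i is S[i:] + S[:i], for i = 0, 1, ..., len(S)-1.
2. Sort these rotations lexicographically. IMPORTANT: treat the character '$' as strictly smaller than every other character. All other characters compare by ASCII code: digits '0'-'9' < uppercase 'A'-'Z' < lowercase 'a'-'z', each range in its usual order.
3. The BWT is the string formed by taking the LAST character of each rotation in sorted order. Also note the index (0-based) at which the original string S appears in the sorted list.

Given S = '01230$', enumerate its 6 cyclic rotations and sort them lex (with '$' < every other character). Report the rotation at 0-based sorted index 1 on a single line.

Answer: 0$0123

Derivation:
All 6 rotations (rotation i = S[i:]+S[:i]):
  rot[0] = 01230$
  rot[1] = 1230$0
  rot[2] = 230$01
  rot[3] = 30$012
  rot[4] = 0$0123
  rot[5] = $01230
Sorted (with $ < everything):
  sorted[0] = $01230
  sorted[1] = 0$0123
  sorted[2] = 01230$
  sorted[3] = 1230$0
  sorted[4] = 230$01
  sorted[5] = 30$012
sorted[1] = 0$0123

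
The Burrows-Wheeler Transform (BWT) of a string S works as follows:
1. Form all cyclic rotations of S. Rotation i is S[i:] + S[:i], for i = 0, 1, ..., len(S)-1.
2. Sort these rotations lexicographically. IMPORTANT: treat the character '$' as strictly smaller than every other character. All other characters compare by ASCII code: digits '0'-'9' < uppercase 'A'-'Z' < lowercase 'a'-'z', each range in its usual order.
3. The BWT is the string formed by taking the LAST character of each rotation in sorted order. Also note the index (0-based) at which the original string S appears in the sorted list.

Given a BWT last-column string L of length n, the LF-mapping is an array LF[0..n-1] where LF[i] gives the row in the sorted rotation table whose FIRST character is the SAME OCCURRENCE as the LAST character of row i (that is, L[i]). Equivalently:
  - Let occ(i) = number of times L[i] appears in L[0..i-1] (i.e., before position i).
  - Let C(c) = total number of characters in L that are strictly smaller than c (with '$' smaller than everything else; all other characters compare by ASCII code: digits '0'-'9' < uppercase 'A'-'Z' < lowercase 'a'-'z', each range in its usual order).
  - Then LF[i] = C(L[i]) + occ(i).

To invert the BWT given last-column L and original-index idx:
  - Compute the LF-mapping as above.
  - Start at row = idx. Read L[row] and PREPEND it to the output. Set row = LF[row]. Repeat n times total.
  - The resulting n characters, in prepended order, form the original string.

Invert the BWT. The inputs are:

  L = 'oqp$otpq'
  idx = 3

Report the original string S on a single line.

LF mapping: 1 5 3 0 2 7 4 6
Walk LF starting at row 3, prepending L[row]:
  step 1: row=3, L[3]='$', prepend. Next row=LF[3]=0
  step 2: row=0, L[0]='o', prepend. Next row=LF[0]=1
  step 3: row=1, L[1]='q', prepend. Next row=LF[1]=5
  step 4: row=5, L[5]='t', prepend. Next row=LF[5]=7
  step 5: row=7, L[7]='q', prepend. Next row=LF[7]=6
  step 6: row=6, L[6]='p', prepend. Next row=LF[6]=4
  step 7: row=4, L[4]='o', prepend. Next row=LF[4]=2
  step 8: row=2, L[2]='p', prepend. Next row=LF[2]=3
Reversed output: popqtqo$

Answer: popqtqo$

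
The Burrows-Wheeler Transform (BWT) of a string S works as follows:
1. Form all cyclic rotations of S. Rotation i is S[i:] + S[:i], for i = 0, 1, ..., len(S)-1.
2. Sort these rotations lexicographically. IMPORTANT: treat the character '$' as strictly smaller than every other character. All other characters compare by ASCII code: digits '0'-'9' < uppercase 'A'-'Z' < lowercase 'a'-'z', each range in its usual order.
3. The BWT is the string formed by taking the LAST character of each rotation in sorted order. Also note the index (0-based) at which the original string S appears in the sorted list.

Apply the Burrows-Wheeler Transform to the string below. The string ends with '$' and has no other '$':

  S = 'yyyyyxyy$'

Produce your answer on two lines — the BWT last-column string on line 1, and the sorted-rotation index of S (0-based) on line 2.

All 9 rotations (rotation i = S[i:]+S[:i]):
  rot[0] = yyyyyxyy$
  rot[1] = yyyyxyy$y
  rot[2] = yyyxyy$yy
  rot[3] = yyxyy$yyy
  rot[4] = yxyy$yyyy
  rot[5] = xyy$yyyyy
  rot[6] = yy$yyyyyx
  rot[7] = y$yyyyyxy
  rot[8] = $yyyyyxyy
Sorted (with $ < everything):
  sorted[0] = $yyyyyxyy  (last char: 'y')
  sorted[1] = xyy$yyyyy  (last char: 'y')
  sorted[2] = y$yyyyyxy  (last char: 'y')
  sorted[3] = yxyy$yyyy  (last char: 'y')
  sorted[4] = yy$yyyyyx  (last char: 'x')
  sorted[5] = yyxyy$yyy  (last char: 'y')
  sorted[6] = yyyxyy$yy  (last char: 'y')
  sorted[7] = yyyyxyy$y  (last char: 'y')
  sorted[8] = yyyyyxyy$  (last char: '$')
Last column: yyyyxyyy$
Original string S is at sorted index 8

Answer: yyyyxyyy$
8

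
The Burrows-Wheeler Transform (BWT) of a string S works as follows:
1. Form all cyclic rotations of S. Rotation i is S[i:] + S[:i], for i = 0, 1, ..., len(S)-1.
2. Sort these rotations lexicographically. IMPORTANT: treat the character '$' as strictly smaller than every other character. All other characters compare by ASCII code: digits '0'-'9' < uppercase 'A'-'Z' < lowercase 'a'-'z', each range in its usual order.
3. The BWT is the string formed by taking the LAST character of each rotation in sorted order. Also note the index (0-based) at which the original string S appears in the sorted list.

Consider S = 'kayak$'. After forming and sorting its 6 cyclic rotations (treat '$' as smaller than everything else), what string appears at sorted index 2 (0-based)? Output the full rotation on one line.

All 6 rotations (rotation i = S[i:]+S[:i]):
  rot[0] = kayak$
  rot[1] = ayak$k
  rot[2] = yak$ka
  rot[3] = ak$kay
  rot[4] = k$kaya
  rot[5] = $kayak
Sorted (with $ < everything):
  sorted[0] = $kayak
  sorted[1] = ak$kay
  sorted[2] = ayak$k
  sorted[3] = k$kaya
  sorted[4] = kayak$
  sorted[5] = yak$ka
sorted[2] = ayak$k

Answer: ayak$k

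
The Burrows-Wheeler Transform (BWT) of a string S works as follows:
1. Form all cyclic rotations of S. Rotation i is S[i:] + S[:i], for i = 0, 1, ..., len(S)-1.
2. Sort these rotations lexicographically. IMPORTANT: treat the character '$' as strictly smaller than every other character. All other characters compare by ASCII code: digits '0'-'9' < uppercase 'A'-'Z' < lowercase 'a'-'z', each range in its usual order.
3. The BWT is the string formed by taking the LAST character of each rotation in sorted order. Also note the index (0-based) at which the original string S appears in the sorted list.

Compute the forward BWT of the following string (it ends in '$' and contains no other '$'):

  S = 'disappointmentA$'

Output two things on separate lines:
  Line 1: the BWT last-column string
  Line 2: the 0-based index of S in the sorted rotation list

Answer: Ats$modteippainn
3

Derivation:
All 16 rotations (rotation i = S[i:]+S[:i]):
  rot[0] = disappointmentA$
  rot[1] = isappointmentA$d
  rot[2] = sappointmentA$di
  rot[3] = appointmentA$dis
  rot[4] = ppointmentA$disa
  rot[5] = pointmentA$disap
  rot[6] = ointmentA$disapp
  rot[7] = intmentA$disappo
  rot[8] = ntmentA$disappoi
  rot[9] = tmentA$disappoin
  rot[10] = mentA$disappoint
  rot[11] = entA$disappointm
  rot[12] = ntA$disappointme
  rot[13] = tA$disappointmen
  rot[14] = A$disappointment
  rot[15] = $disappointmentA
Sorted (with $ < everything):
  sorted[0] = $disappointmentA  (last char: 'A')
  sorted[1] = A$disappointment  (last char: 't')
  sorted[2] = appointmentA$dis  (last char: 's')
  sorted[3] = disappointmentA$  (last char: '$')
  sorted[4] = entA$disappointm  (last char: 'm')
  sorted[5] = intmentA$disappo  (last char: 'o')
  sorted[6] = isappointmentA$d  (last char: 'd')
  sorted[7] = mentA$disappoint  (last char: 't')
  sorted[8] = ntA$disappointme  (last char: 'e')
  sorted[9] = ntmentA$disappoi  (last char: 'i')
  sorted[10] = ointmentA$disapp  (last char: 'p')
  sorted[11] = pointmentA$disap  (last char: 'p')
  sorted[12] = ppointmentA$disa  (last char: 'a')
  sorted[13] = sappointmentA$di  (last char: 'i')
  sorted[14] = tA$disappointmen  (last char: 'n')
  sorted[15] = tmentA$disappoin  (last char: 'n')
Last column: Ats$modteippainn
Original string S is at sorted index 3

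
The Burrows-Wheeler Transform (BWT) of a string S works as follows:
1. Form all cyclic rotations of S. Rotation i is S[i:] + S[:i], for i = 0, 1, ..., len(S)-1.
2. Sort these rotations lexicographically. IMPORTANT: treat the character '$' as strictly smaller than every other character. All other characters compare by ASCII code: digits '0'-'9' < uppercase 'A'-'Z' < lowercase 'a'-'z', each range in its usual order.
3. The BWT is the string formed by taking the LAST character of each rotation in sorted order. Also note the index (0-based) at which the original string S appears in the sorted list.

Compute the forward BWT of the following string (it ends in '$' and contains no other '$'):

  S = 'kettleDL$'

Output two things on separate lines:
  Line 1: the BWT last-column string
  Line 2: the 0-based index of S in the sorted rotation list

Answer: LeDlk$tte
5

Derivation:
All 9 rotations (rotation i = S[i:]+S[:i]):
  rot[0] = kettleDL$
  rot[1] = ettleDL$k
  rot[2] = ttleDL$ke
  rot[3] = tleDL$ket
  rot[4] = leDL$kett
  rot[5] = eDL$kettl
  rot[6] = DL$kettle
  rot[7] = L$kettleD
  rot[8] = $kettleDL
Sorted (with $ < everything):
  sorted[0] = $kettleDL  (last char: 'L')
  sorted[1] = DL$kettle  (last char: 'e')
  sorted[2] = L$kettleD  (last char: 'D')
  sorted[3] = eDL$kettl  (last char: 'l')
  sorted[4] = ettleDL$k  (last char: 'k')
  sorted[5] = kettleDL$  (last char: '$')
  sorted[6] = leDL$kett  (last char: 't')
  sorted[7] = tleDL$ket  (last char: 't')
  sorted[8] = ttleDL$ke  (last char: 'e')
Last column: LeDlk$tte
Original string S is at sorted index 5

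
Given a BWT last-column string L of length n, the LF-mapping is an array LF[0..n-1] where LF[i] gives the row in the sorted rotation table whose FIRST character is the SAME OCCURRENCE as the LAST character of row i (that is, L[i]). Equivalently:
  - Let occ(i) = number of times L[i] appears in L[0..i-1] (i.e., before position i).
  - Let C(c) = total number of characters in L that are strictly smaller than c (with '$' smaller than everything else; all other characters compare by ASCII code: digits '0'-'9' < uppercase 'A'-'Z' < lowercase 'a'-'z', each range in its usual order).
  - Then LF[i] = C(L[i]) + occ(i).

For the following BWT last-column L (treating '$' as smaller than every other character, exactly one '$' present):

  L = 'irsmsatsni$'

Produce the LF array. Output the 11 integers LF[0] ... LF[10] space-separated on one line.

Answer: 2 6 7 4 8 1 10 9 5 3 0

Derivation:
Char counts: '$':1, 'a':1, 'i':2, 'm':1, 'n':1, 'r':1, 's':3, 't':1
C (first-col start): C('$')=0, C('a')=1, C('i')=2, C('m')=4, C('n')=5, C('r')=6, C('s')=7, C('t')=10
L[0]='i': occ=0, LF[0]=C('i')+0=2+0=2
L[1]='r': occ=0, LF[1]=C('r')+0=6+0=6
L[2]='s': occ=0, LF[2]=C('s')+0=7+0=7
L[3]='m': occ=0, LF[3]=C('m')+0=4+0=4
L[4]='s': occ=1, LF[4]=C('s')+1=7+1=8
L[5]='a': occ=0, LF[5]=C('a')+0=1+0=1
L[6]='t': occ=0, LF[6]=C('t')+0=10+0=10
L[7]='s': occ=2, LF[7]=C('s')+2=7+2=9
L[8]='n': occ=0, LF[8]=C('n')+0=5+0=5
L[9]='i': occ=1, LF[9]=C('i')+1=2+1=3
L[10]='$': occ=0, LF[10]=C('$')+0=0+0=0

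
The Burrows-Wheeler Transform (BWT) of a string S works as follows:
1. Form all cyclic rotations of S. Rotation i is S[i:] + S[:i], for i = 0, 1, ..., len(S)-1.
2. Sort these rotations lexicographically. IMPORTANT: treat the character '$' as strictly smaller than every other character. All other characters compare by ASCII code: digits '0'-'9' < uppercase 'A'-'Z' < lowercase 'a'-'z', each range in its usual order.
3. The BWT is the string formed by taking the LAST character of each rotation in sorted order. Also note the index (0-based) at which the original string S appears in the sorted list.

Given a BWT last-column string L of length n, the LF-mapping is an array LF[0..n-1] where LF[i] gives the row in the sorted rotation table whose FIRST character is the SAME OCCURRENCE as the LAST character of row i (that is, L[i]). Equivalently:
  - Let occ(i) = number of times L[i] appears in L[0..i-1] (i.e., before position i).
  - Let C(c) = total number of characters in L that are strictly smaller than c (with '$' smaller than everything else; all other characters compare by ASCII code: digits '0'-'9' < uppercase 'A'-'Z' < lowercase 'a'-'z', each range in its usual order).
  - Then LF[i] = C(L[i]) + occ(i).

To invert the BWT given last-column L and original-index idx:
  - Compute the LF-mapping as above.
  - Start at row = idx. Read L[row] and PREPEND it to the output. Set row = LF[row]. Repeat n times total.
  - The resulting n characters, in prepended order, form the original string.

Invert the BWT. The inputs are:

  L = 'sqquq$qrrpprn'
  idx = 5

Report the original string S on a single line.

Answer: qprrqqqnuprs$

Derivation:
LF mapping: 11 4 5 12 6 0 7 8 9 2 3 10 1
Walk LF starting at row 5, prepending L[row]:
  step 1: row=5, L[5]='$', prepend. Next row=LF[5]=0
  step 2: row=0, L[0]='s', prepend. Next row=LF[0]=11
  step 3: row=11, L[11]='r', prepend. Next row=LF[11]=10
  step 4: row=10, L[10]='p', prepend. Next row=LF[10]=3
  step 5: row=3, L[3]='u', prepend. Next row=LF[3]=12
  step 6: row=12, L[12]='n', prepend. Next row=LF[12]=1
  step 7: row=1, L[1]='q', prepend. Next row=LF[1]=4
  step 8: row=4, L[4]='q', prepend. Next row=LF[4]=6
  step 9: row=6, L[6]='q', prepend. Next row=LF[6]=7
  step 10: row=7, L[7]='r', prepend. Next row=LF[7]=8
  step 11: row=8, L[8]='r', prepend. Next row=LF[8]=9
  step 12: row=9, L[9]='p', prepend. Next row=LF[9]=2
  step 13: row=2, L[2]='q', prepend. Next row=LF[2]=5
Reversed output: qprrqqqnuprs$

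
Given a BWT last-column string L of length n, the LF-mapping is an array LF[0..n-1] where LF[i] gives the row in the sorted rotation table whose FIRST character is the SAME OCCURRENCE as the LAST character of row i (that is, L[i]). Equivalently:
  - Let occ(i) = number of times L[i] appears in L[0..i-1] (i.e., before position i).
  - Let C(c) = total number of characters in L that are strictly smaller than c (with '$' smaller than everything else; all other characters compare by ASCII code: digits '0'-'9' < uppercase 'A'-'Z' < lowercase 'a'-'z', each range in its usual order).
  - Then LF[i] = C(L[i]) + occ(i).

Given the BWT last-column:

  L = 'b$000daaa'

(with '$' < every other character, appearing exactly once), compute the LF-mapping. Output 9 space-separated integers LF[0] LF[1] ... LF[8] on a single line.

Char counts: '$':1, '0':3, 'a':3, 'b':1, 'd':1
C (first-col start): C('$')=0, C('0')=1, C('a')=4, C('b')=7, C('d')=8
L[0]='b': occ=0, LF[0]=C('b')+0=7+0=7
L[1]='$': occ=0, LF[1]=C('$')+0=0+0=0
L[2]='0': occ=0, LF[2]=C('0')+0=1+0=1
L[3]='0': occ=1, LF[3]=C('0')+1=1+1=2
L[4]='0': occ=2, LF[4]=C('0')+2=1+2=3
L[5]='d': occ=0, LF[5]=C('d')+0=8+0=8
L[6]='a': occ=0, LF[6]=C('a')+0=4+0=4
L[7]='a': occ=1, LF[7]=C('a')+1=4+1=5
L[8]='a': occ=2, LF[8]=C('a')+2=4+2=6

Answer: 7 0 1 2 3 8 4 5 6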